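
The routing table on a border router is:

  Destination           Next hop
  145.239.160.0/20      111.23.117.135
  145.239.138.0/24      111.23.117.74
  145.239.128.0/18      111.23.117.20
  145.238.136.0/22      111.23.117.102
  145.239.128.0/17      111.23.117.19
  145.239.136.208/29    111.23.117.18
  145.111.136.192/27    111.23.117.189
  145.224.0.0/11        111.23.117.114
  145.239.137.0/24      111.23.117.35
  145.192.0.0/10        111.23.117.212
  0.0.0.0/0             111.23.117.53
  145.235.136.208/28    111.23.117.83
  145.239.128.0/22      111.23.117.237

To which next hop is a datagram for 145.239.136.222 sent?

111.23.117.20

Routes whose prefix contains 145.239.136.222:
  0.0.0.0/0 (default, matches everything) -> 111.23.117.53
  145.192.0.0/10 (145.192.0.0 - 145.255.255.255) -> 111.23.117.212
  145.224.0.0/11 (145.224.0.0 - 145.255.255.255) -> 111.23.117.114
  145.239.128.0/17 (145.239.128.0 - 145.239.255.255) -> 111.23.117.19
  145.239.128.0/18 (145.239.128.0 - 145.239.191.255) -> 111.23.117.20
More-specific entries that do NOT match:
  145.239.136.208/29 (145.239.136.208 - 145.239.136.215) does not contain 145.239.136.222
  145.235.136.208/28 (145.235.136.208 - 145.235.136.223) does not contain 145.239.136.222
  145.111.136.192/27 (145.111.136.192 - 145.111.136.223) does not contain 145.239.136.222
  145.239.138.0/24 (145.239.138.0 - 145.239.138.255) does not contain 145.239.136.222
  145.239.137.0/24 (145.239.137.0 - 145.239.137.255) does not contain 145.239.136.222
  145.238.136.0/22 (145.238.136.0 - 145.238.139.255) does not contain 145.239.136.222
  145.239.128.0/22 (145.239.128.0 - 145.239.131.255) does not contain 145.239.136.222
  145.239.160.0/20 (145.239.160.0 - 145.239.175.255) does not contain 145.239.136.222
Longest matching prefix is /18 -> next hop 111.23.117.20.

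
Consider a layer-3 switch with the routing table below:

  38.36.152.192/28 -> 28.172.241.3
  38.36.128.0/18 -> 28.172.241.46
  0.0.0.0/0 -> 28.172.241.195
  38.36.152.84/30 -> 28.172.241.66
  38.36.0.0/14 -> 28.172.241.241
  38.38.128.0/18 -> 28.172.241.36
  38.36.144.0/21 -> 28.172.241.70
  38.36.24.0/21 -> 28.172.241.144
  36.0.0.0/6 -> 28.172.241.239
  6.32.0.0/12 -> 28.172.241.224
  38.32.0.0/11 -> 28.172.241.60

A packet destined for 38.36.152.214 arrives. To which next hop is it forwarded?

28.172.241.46

Routes whose prefix contains 38.36.152.214:
  0.0.0.0/0 (default, matches everything) -> 28.172.241.195
  36.0.0.0/6 (36.0.0.0 - 39.255.255.255) -> 28.172.241.239
  38.32.0.0/11 (38.32.0.0 - 38.63.255.255) -> 28.172.241.60
  38.36.0.0/14 (38.36.0.0 - 38.39.255.255) -> 28.172.241.241
  38.36.128.0/18 (38.36.128.0 - 38.36.191.255) -> 28.172.241.46
More-specific entries that do NOT match:
  38.36.152.84/30 (38.36.152.84 - 38.36.152.87) does not contain 38.36.152.214
  38.36.152.192/28 (38.36.152.192 - 38.36.152.207) does not contain 38.36.152.214
  38.36.144.0/21 (38.36.144.0 - 38.36.151.255) does not contain 38.36.152.214
  38.36.24.0/21 (38.36.24.0 - 38.36.31.255) does not contain 38.36.152.214
Longest matching prefix is /18 -> next hop 28.172.241.46.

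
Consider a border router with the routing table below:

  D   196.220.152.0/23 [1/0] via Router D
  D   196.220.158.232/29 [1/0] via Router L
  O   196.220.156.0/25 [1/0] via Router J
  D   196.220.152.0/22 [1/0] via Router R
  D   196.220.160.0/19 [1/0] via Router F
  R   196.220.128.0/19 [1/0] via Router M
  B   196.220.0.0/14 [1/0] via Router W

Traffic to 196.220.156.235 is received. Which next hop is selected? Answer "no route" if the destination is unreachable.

Routes whose prefix contains 196.220.156.235:
  196.220.0.0/14 (196.220.0.0 - 196.223.255.255) -> Router W
  196.220.128.0/19 (196.220.128.0 - 196.220.159.255) -> Router M
More-specific entries that do NOT match:
  196.220.158.232/29 (196.220.158.232 - 196.220.158.239) does not contain 196.220.156.235
  196.220.156.0/25 (196.220.156.0 - 196.220.156.127) does not contain 196.220.156.235
  196.220.152.0/23 (196.220.152.0 - 196.220.153.255) does not contain 196.220.156.235
  196.220.152.0/22 (196.220.152.0 - 196.220.155.255) does not contain 196.220.156.235
Longest matching prefix is /19 -> next hop Router M.

Router M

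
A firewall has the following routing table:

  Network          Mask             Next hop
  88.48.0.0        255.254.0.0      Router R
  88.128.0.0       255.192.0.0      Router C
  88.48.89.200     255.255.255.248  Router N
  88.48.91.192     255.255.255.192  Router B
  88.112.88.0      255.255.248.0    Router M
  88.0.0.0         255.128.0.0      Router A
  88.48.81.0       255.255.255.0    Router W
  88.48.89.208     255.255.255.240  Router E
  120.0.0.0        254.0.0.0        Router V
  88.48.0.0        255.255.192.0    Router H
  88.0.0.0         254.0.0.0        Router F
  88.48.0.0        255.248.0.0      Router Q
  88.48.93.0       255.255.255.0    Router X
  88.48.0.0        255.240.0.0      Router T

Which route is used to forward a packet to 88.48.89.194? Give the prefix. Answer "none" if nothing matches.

88.48.0.0/15

Entries matching 88.48.89.194:
  88.0.0.0/7 (88.0.0.0 - 89.255.255.255)
  88.0.0.0/9 (88.0.0.0 - 88.127.255.255)
  88.48.0.0/12 (88.48.0.0 - 88.63.255.255)
  88.48.0.0/13 (88.48.0.0 - 88.55.255.255)
  88.48.0.0/15 (88.48.0.0 - 88.49.255.255)
Most specific is 88.48.0.0/15.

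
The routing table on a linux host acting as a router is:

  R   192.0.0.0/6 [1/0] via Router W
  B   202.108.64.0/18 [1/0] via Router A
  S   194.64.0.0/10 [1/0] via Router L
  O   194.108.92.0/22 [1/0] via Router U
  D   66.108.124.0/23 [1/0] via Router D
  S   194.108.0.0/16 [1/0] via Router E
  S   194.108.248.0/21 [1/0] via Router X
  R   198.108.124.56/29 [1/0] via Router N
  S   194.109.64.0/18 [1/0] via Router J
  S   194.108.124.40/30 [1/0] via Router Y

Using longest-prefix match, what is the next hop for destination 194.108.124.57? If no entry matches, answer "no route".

Routes whose prefix contains 194.108.124.57:
  192.0.0.0/6 (192.0.0.0 - 195.255.255.255) -> Router W
  194.64.0.0/10 (194.64.0.0 - 194.127.255.255) -> Router L
  194.108.0.0/16 (194.108.0.0 - 194.108.255.255) -> Router E
More-specific entries that do NOT match:
  194.108.124.40/30 (194.108.124.40 - 194.108.124.43) does not contain 194.108.124.57
  198.108.124.56/29 (198.108.124.56 - 198.108.124.63) does not contain 194.108.124.57
  66.108.124.0/23 (66.108.124.0 - 66.108.125.255) does not contain 194.108.124.57
  194.108.92.0/22 (194.108.92.0 - 194.108.95.255) does not contain 194.108.124.57
  194.108.248.0/21 (194.108.248.0 - 194.108.255.255) does not contain 194.108.124.57
  202.108.64.0/18 (202.108.64.0 - 202.108.127.255) does not contain 194.108.124.57
  194.109.64.0/18 (194.109.64.0 - 194.109.127.255) does not contain 194.108.124.57
Longest matching prefix is /16 -> next hop Router E.

Router E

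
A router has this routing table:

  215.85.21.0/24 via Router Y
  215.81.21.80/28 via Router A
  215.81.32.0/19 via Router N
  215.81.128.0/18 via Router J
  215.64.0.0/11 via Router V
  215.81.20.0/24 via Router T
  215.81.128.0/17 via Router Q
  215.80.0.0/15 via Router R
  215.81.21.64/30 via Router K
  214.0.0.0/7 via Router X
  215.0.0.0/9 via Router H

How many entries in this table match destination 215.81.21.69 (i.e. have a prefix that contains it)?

4

Prefixes containing 215.81.21.69:
  214.0.0.0/7 (214.0.0.0 - 215.255.255.255)
  215.0.0.0/9 (215.0.0.0 - 215.127.255.255)
  215.64.0.0/11 (215.64.0.0 - 215.95.255.255)
  215.80.0.0/15 (215.80.0.0 - 215.81.255.255)
Total matching entries: 4.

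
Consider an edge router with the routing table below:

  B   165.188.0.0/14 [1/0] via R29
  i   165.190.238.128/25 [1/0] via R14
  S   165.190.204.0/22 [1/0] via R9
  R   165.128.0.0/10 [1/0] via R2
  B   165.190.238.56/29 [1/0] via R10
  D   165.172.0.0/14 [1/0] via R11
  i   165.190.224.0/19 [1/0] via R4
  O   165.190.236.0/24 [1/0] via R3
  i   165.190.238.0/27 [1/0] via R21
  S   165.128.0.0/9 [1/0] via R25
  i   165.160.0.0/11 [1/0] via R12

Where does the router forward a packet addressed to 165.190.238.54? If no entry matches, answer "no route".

Routes whose prefix contains 165.190.238.54:
  165.128.0.0/9 (165.128.0.0 - 165.255.255.255) -> R25
  165.128.0.0/10 (165.128.0.0 - 165.191.255.255) -> R2
  165.160.0.0/11 (165.160.0.0 - 165.191.255.255) -> R12
  165.188.0.0/14 (165.188.0.0 - 165.191.255.255) -> R29
  165.190.224.0/19 (165.190.224.0 - 165.190.255.255) -> R4
More-specific entries that do NOT match:
  165.190.238.56/29 (165.190.238.56 - 165.190.238.63) does not contain 165.190.238.54
  165.190.238.0/27 (165.190.238.0 - 165.190.238.31) does not contain 165.190.238.54
  165.190.238.128/25 (165.190.238.128 - 165.190.238.255) does not contain 165.190.238.54
  165.190.236.0/24 (165.190.236.0 - 165.190.236.255) does not contain 165.190.238.54
  165.190.204.0/22 (165.190.204.0 - 165.190.207.255) does not contain 165.190.238.54
Longest matching prefix is /19 -> next hop R4.

R4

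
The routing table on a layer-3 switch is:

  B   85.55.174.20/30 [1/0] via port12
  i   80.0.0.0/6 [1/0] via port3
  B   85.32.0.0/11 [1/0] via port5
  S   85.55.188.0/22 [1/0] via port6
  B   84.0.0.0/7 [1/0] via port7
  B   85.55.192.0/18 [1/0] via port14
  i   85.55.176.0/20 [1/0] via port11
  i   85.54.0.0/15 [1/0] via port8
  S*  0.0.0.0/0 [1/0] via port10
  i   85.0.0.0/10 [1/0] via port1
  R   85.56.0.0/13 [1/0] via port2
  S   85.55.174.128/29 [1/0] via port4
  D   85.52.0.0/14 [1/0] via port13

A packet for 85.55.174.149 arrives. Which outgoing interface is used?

port8

Routes whose prefix contains 85.55.174.149:
  0.0.0.0/0 (default, matches everything) -> port10
  84.0.0.0/7 (84.0.0.0 - 85.255.255.255) -> port7
  85.0.0.0/10 (85.0.0.0 - 85.63.255.255) -> port1
  85.32.0.0/11 (85.32.0.0 - 85.63.255.255) -> port5
  85.52.0.0/14 (85.52.0.0 - 85.55.255.255) -> port13
  85.54.0.0/15 (85.54.0.0 - 85.55.255.255) -> port8
More-specific entries that do NOT match:
  85.55.174.20/30 (85.55.174.20 - 85.55.174.23) does not contain 85.55.174.149
  85.55.174.128/29 (85.55.174.128 - 85.55.174.135) does not contain 85.55.174.149
  85.55.188.0/22 (85.55.188.0 - 85.55.191.255) does not contain 85.55.174.149
  85.55.176.0/20 (85.55.176.0 - 85.55.191.255) does not contain 85.55.174.149
  85.55.192.0/18 (85.55.192.0 - 85.55.255.255) does not contain 85.55.174.149
Longest matching prefix is /15 -> interface port8.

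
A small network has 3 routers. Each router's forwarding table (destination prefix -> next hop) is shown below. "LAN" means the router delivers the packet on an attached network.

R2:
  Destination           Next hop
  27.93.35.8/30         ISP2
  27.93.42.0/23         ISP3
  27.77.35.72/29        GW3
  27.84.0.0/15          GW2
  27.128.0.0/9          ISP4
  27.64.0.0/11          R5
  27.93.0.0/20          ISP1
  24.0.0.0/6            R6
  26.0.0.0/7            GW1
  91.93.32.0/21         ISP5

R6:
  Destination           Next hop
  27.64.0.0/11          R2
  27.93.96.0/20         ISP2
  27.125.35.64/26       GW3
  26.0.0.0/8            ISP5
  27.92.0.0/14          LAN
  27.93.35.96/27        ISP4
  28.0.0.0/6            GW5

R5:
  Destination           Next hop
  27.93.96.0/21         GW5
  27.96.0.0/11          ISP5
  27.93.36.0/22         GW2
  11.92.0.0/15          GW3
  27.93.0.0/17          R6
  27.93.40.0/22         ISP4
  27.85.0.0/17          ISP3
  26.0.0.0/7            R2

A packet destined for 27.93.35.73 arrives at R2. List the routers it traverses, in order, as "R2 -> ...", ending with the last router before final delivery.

At R2: longest match for 27.93.35.73 is 27.64.0.0/11 -> R5
At R5: longest match for 27.93.35.73 is 27.93.0.0/17 -> R6
At R6: longest match for 27.93.35.73 is 27.92.0.0/14 -> LAN

R2 -> R5 -> R6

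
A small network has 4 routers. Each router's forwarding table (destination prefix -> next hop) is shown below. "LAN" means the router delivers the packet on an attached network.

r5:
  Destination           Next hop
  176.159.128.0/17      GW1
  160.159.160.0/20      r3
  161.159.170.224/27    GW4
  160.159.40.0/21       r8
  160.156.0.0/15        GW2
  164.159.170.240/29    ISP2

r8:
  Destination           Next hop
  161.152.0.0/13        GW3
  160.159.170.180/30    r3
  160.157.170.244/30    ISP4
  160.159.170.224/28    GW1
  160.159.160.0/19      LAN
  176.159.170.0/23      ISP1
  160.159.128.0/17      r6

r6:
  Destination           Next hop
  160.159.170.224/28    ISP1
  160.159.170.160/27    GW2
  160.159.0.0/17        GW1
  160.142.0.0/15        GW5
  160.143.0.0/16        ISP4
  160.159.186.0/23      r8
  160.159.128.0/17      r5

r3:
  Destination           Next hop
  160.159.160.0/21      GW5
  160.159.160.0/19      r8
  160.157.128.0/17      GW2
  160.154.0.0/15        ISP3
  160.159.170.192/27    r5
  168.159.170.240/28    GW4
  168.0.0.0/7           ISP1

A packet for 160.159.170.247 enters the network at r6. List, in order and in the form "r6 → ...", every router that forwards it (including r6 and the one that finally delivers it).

At r6: longest match for 160.159.170.247 is 160.159.128.0/17 -> r5
At r5: longest match for 160.159.170.247 is 160.159.160.0/20 -> r3
At r3: longest match for 160.159.170.247 is 160.159.160.0/19 -> r8
At r8: longest match for 160.159.170.247 is 160.159.160.0/19 -> LAN

r6 → r5 → r3 → r8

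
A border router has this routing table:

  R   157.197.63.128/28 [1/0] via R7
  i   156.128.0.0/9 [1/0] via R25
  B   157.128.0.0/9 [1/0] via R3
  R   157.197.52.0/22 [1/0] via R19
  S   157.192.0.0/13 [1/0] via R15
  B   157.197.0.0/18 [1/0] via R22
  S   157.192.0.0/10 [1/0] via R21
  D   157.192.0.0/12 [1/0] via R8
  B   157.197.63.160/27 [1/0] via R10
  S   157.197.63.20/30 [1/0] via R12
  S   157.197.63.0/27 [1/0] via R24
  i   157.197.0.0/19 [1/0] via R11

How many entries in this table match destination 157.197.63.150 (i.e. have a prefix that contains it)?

5

Prefixes containing 157.197.63.150:
  157.128.0.0/9 (157.128.0.0 - 157.255.255.255)
  157.192.0.0/10 (157.192.0.0 - 157.255.255.255)
  157.192.0.0/12 (157.192.0.0 - 157.207.255.255)
  157.192.0.0/13 (157.192.0.0 - 157.199.255.255)
  157.197.0.0/18 (157.197.0.0 - 157.197.63.255)
Total matching entries: 5.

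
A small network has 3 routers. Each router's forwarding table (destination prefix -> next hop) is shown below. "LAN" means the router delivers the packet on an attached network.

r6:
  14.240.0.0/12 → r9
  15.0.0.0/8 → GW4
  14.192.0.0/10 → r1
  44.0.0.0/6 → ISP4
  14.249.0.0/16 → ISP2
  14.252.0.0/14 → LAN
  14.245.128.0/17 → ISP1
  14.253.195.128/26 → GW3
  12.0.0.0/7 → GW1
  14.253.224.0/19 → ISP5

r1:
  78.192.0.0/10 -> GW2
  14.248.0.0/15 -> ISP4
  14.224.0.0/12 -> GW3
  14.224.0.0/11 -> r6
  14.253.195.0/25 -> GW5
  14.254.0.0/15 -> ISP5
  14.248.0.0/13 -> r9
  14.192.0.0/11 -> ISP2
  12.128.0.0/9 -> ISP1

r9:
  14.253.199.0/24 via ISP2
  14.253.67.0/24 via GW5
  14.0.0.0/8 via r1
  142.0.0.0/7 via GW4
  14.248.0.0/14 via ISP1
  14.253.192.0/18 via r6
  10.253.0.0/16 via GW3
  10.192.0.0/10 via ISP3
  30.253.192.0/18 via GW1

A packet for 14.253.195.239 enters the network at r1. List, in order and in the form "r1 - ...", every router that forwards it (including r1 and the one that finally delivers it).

At r1: longest match for 14.253.195.239 is 14.248.0.0/13 -> r9
At r9: longest match for 14.253.195.239 is 14.253.192.0/18 -> r6
At r6: longest match for 14.253.195.239 is 14.252.0.0/14 -> LAN

r1 - r9 - r6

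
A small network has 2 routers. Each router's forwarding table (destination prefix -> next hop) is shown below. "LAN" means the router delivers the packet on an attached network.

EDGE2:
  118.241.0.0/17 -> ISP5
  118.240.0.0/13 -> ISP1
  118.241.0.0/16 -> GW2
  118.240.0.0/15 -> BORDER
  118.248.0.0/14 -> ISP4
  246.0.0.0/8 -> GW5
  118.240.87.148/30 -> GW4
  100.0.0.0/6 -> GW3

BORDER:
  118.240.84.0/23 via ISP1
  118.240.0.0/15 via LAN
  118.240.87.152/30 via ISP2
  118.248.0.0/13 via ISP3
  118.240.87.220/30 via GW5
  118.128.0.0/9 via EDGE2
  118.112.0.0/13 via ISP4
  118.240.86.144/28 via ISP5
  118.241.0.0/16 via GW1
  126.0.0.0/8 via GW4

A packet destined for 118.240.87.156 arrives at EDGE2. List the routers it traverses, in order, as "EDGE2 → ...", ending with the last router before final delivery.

EDGE2 → BORDER

At EDGE2: longest match for 118.240.87.156 is 118.240.0.0/15 -> BORDER
At BORDER: longest match for 118.240.87.156 is 118.240.0.0/15 -> LAN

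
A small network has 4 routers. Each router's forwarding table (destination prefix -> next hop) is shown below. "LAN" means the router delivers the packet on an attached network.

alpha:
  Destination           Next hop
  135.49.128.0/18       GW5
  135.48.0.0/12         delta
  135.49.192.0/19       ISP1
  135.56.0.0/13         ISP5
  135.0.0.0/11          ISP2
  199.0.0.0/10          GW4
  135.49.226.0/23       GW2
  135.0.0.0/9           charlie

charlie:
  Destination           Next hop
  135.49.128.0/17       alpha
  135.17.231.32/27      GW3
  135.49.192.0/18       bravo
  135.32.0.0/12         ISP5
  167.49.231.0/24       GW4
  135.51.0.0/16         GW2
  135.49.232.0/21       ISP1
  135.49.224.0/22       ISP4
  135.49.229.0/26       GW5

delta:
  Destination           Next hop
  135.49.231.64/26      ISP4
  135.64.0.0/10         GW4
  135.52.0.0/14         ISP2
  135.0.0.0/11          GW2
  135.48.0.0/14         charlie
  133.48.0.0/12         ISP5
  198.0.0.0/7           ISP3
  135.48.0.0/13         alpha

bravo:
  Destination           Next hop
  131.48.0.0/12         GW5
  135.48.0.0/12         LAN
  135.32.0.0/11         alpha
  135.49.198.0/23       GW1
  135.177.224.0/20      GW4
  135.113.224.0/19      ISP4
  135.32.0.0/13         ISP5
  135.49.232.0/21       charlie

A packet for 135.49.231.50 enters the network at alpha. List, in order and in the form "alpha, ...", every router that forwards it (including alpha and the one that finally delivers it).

alpha, delta, charlie, bravo

At alpha: longest match for 135.49.231.50 is 135.48.0.0/12 -> delta
At delta: longest match for 135.49.231.50 is 135.48.0.0/14 -> charlie
At charlie: longest match for 135.49.231.50 is 135.49.192.0/18 -> bravo
At bravo: longest match for 135.49.231.50 is 135.48.0.0/12 -> LAN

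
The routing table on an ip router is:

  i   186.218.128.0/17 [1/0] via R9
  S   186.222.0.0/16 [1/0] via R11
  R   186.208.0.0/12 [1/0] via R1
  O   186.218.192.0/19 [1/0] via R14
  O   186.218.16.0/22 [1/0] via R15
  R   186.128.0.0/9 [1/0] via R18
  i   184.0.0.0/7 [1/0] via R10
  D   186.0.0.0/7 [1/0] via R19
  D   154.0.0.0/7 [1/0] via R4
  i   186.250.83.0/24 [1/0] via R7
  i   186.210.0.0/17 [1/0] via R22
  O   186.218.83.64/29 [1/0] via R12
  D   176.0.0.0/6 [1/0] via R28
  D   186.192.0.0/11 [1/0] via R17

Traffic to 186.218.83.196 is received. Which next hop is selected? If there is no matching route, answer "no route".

R1

Routes whose prefix contains 186.218.83.196:
  186.0.0.0/7 (186.0.0.0 - 187.255.255.255) -> R19
  186.128.0.0/9 (186.128.0.0 - 186.255.255.255) -> R18
  186.192.0.0/11 (186.192.0.0 - 186.223.255.255) -> R17
  186.208.0.0/12 (186.208.0.0 - 186.223.255.255) -> R1
More-specific entries that do NOT match:
  186.218.83.64/29 (186.218.83.64 - 186.218.83.71) does not contain 186.218.83.196
  186.250.83.0/24 (186.250.83.0 - 186.250.83.255) does not contain 186.218.83.196
  186.218.16.0/22 (186.218.16.0 - 186.218.19.255) does not contain 186.218.83.196
  186.218.192.0/19 (186.218.192.0 - 186.218.223.255) does not contain 186.218.83.196
  186.218.128.0/17 (186.218.128.0 - 186.218.255.255) does not contain 186.218.83.196
  186.210.0.0/17 (186.210.0.0 - 186.210.127.255) does not contain 186.218.83.196
  186.222.0.0/16 (186.222.0.0 - 186.222.255.255) does not contain 186.218.83.196
Longest matching prefix is /12 -> next hop R1.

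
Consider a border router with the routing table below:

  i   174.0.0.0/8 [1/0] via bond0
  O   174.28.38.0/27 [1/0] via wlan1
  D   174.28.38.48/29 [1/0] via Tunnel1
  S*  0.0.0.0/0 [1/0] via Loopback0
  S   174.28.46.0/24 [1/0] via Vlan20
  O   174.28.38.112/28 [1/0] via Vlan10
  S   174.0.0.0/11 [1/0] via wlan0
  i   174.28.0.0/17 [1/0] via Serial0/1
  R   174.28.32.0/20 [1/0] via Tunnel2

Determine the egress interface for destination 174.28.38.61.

Tunnel2

Routes whose prefix contains 174.28.38.61:
  0.0.0.0/0 (default, matches everything) -> Loopback0
  174.0.0.0/8 (174.0.0.0 - 174.255.255.255) -> bond0
  174.0.0.0/11 (174.0.0.0 - 174.31.255.255) -> wlan0
  174.28.0.0/17 (174.28.0.0 - 174.28.127.255) -> Serial0/1
  174.28.32.0/20 (174.28.32.0 - 174.28.47.255) -> Tunnel2
More-specific entries that do NOT match:
  174.28.38.48/29 (174.28.38.48 - 174.28.38.55) does not contain 174.28.38.61
  174.28.38.112/28 (174.28.38.112 - 174.28.38.127) does not contain 174.28.38.61
  174.28.38.0/27 (174.28.38.0 - 174.28.38.31) does not contain 174.28.38.61
  174.28.46.0/24 (174.28.46.0 - 174.28.46.255) does not contain 174.28.38.61
Longest matching prefix is /20 -> interface Tunnel2.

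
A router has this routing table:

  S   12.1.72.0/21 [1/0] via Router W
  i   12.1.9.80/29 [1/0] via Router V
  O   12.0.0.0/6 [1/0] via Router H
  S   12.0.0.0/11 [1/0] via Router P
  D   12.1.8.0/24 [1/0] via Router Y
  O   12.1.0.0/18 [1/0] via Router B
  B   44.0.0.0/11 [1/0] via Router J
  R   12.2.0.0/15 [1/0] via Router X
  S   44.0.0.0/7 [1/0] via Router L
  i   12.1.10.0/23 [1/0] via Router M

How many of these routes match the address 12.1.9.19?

Prefixes containing 12.1.9.19:
  12.0.0.0/6 (12.0.0.0 - 15.255.255.255)
  12.0.0.0/11 (12.0.0.0 - 12.31.255.255)
  12.1.0.0/18 (12.1.0.0 - 12.1.63.255)
Total matching entries: 3.

3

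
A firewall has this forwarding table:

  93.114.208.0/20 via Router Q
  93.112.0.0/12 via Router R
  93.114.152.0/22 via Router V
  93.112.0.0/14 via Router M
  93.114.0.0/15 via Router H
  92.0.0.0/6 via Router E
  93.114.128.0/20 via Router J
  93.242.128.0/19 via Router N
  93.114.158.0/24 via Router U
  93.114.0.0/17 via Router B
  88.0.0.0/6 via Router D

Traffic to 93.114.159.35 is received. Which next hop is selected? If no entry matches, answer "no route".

Router H

Routes whose prefix contains 93.114.159.35:
  92.0.0.0/6 (92.0.0.0 - 95.255.255.255) -> Router E
  93.112.0.0/12 (93.112.0.0 - 93.127.255.255) -> Router R
  93.112.0.0/14 (93.112.0.0 - 93.115.255.255) -> Router M
  93.114.0.0/15 (93.114.0.0 - 93.115.255.255) -> Router H
More-specific entries that do NOT match:
  93.114.158.0/24 (93.114.158.0 - 93.114.158.255) does not contain 93.114.159.35
  93.114.152.0/22 (93.114.152.0 - 93.114.155.255) does not contain 93.114.159.35
  93.114.208.0/20 (93.114.208.0 - 93.114.223.255) does not contain 93.114.159.35
  93.114.128.0/20 (93.114.128.0 - 93.114.143.255) does not contain 93.114.159.35
  93.242.128.0/19 (93.242.128.0 - 93.242.159.255) does not contain 93.114.159.35
  93.114.0.0/17 (93.114.0.0 - 93.114.127.255) does not contain 93.114.159.35
Longest matching prefix is /15 -> next hop Router H.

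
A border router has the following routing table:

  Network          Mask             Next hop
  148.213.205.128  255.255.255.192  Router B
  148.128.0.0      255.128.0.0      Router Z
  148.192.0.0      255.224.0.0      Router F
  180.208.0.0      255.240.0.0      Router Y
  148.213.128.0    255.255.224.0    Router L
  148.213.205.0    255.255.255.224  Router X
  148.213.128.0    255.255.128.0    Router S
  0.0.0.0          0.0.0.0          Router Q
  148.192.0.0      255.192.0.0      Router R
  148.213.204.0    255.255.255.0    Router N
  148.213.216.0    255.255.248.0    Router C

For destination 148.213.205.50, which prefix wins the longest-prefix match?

148.213.128.0/17

Entries matching 148.213.205.50:
  0.0.0.0/0 (default, matches everything)
  148.128.0.0/9 (148.128.0.0 - 148.255.255.255)
  148.192.0.0/10 (148.192.0.0 - 148.255.255.255)
  148.192.0.0/11 (148.192.0.0 - 148.223.255.255)
  148.213.128.0/17 (148.213.128.0 - 148.213.255.255)
Most specific is 148.213.128.0/17.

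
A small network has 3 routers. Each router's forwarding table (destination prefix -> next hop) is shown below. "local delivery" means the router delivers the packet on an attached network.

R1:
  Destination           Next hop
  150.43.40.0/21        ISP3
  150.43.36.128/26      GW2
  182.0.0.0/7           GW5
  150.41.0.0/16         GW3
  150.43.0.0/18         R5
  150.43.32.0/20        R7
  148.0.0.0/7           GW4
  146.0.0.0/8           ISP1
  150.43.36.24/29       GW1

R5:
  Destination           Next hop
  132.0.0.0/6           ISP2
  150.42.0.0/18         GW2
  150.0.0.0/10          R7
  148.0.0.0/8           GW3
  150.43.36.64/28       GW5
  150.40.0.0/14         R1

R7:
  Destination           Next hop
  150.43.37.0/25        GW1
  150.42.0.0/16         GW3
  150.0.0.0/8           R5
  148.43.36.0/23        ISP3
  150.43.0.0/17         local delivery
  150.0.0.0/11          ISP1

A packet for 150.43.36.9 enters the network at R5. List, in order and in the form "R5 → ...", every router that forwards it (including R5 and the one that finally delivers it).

R5 → R1 → R7

At R5: longest match for 150.43.36.9 is 150.40.0.0/14 -> R1
At R1: longest match for 150.43.36.9 is 150.43.32.0/20 -> R7
At R7: longest match for 150.43.36.9 is 150.43.0.0/17 -> local delivery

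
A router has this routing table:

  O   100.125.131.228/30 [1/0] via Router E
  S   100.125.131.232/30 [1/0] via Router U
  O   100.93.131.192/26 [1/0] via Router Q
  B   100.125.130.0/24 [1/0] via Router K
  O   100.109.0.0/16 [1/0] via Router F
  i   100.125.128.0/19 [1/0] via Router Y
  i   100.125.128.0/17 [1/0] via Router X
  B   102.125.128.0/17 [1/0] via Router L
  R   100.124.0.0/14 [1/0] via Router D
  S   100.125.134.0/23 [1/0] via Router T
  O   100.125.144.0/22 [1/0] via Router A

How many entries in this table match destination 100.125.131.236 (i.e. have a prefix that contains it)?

Prefixes containing 100.125.131.236:
  100.124.0.0/14 (100.124.0.0 - 100.127.255.255)
  100.125.128.0/17 (100.125.128.0 - 100.125.255.255)
  100.125.128.0/19 (100.125.128.0 - 100.125.159.255)
Total matching entries: 3.

3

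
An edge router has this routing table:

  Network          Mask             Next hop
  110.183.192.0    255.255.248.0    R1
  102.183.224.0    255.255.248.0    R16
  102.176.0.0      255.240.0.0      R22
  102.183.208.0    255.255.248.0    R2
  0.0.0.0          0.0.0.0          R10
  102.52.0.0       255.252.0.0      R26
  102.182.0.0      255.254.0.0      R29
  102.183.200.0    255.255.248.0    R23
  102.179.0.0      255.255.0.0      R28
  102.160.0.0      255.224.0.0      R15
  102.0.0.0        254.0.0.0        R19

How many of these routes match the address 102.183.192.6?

Prefixes containing 102.183.192.6:
  0.0.0.0/0 (default, matches everything)
  102.0.0.0/7 (102.0.0.0 - 103.255.255.255)
  102.160.0.0/11 (102.160.0.0 - 102.191.255.255)
  102.176.0.0/12 (102.176.0.0 - 102.191.255.255)
  102.182.0.0/15 (102.182.0.0 - 102.183.255.255)
Total matching entries: 5.

5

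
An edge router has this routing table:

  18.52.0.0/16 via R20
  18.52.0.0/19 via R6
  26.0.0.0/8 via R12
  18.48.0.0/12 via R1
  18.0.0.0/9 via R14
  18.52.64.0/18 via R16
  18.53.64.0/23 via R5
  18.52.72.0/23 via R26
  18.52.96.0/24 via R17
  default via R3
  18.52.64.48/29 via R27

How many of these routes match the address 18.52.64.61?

Prefixes containing 18.52.64.61:
  0.0.0.0/0 (default, matches everything)
  18.0.0.0/9 (18.0.0.0 - 18.127.255.255)
  18.48.0.0/12 (18.48.0.0 - 18.63.255.255)
  18.52.0.0/16 (18.52.0.0 - 18.52.255.255)
  18.52.64.0/18 (18.52.64.0 - 18.52.127.255)
Total matching entries: 5.

5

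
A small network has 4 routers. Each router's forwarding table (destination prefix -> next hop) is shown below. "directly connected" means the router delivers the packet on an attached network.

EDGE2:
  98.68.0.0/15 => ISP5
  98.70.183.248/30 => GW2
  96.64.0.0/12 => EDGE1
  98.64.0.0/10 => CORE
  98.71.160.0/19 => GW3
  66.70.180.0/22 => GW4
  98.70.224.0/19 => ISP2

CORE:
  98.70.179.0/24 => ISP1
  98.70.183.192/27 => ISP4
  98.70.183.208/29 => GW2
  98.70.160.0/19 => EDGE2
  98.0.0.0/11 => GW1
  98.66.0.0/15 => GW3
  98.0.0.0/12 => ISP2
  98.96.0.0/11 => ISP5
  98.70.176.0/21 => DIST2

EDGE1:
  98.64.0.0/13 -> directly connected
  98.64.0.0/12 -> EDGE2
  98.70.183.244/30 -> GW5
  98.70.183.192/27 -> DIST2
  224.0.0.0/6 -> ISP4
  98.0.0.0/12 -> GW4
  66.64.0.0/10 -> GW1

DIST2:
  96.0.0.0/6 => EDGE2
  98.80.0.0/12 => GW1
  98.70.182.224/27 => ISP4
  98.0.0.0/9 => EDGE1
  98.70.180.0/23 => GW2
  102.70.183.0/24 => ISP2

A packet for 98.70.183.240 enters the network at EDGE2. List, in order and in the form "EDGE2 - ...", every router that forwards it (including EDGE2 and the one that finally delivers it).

EDGE2 - CORE - DIST2 - EDGE1

At EDGE2: longest match for 98.70.183.240 is 98.64.0.0/10 -> CORE
At CORE: longest match for 98.70.183.240 is 98.70.176.0/21 -> DIST2
At DIST2: longest match for 98.70.183.240 is 98.0.0.0/9 -> EDGE1
At EDGE1: longest match for 98.70.183.240 is 98.64.0.0/13 -> directly connected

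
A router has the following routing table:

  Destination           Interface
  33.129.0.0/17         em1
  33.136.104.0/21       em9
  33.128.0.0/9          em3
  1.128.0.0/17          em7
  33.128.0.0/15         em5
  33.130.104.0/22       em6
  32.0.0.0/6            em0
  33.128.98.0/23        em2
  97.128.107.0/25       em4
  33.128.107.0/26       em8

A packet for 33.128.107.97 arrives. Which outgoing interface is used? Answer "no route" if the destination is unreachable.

Routes whose prefix contains 33.128.107.97:
  32.0.0.0/6 (32.0.0.0 - 35.255.255.255) -> em0
  33.128.0.0/9 (33.128.0.0 - 33.255.255.255) -> em3
  33.128.0.0/15 (33.128.0.0 - 33.129.255.255) -> em5
More-specific entries that do NOT match:
  33.128.107.0/26 (33.128.107.0 - 33.128.107.63) does not contain 33.128.107.97
  97.128.107.0/25 (97.128.107.0 - 97.128.107.127) does not contain 33.128.107.97
  33.128.98.0/23 (33.128.98.0 - 33.128.99.255) does not contain 33.128.107.97
  33.130.104.0/22 (33.130.104.0 - 33.130.107.255) does not contain 33.128.107.97
  33.136.104.0/21 (33.136.104.0 - 33.136.111.255) does not contain 33.128.107.97
  33.129.0.0/17 (33.129.0.0 - 33.129.127.255) does not contain 33.128.107.97
  1.128.0.0/17 (1.128.0.0 - 1.128.127.255) does not contain 33.128.107.97
Longest matching prefix is /15 -> interface em5.

em5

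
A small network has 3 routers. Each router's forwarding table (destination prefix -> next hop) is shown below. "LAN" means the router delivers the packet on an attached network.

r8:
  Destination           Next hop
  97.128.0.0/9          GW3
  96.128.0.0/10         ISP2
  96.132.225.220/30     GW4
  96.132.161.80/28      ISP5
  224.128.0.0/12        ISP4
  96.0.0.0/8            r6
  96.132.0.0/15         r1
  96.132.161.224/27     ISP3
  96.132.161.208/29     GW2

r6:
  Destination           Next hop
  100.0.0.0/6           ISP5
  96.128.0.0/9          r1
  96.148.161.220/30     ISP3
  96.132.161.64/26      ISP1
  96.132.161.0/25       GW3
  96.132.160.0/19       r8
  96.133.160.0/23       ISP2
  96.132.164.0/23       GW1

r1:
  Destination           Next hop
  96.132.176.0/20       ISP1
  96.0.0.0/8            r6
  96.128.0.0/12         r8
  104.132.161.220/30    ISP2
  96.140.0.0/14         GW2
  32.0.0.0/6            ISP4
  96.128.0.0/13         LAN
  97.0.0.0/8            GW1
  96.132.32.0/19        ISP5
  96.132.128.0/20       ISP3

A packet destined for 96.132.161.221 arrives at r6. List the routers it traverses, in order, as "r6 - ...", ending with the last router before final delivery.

At r6: longest match for 96.132.161.221 is 96.132.160.0/19 -> r8
At r8: longest match for 96.132.161.221 is 96.132.0.0/15 -> r1
At r1: longest match for 96.132.161.221 is 96.128.0.0/13 -> LAN

r6 - r8 - r1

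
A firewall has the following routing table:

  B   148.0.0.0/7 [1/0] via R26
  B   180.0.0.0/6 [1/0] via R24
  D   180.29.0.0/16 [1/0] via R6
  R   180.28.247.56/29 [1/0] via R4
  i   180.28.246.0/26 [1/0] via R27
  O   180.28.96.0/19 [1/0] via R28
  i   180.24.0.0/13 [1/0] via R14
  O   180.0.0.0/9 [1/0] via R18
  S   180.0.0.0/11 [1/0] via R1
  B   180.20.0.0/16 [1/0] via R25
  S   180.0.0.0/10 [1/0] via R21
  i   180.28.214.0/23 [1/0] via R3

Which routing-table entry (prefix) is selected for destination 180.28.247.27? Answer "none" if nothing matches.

Entries matching 180.28.247.27:
  180.0.0.0/6 (180.0.0.0 - 183.255.255.255)
  180.0.0.0/9 (180.0.0.0 - 180.127.255.255)
  180.0.0.0/10 (180.0.0.0 - 180.63.255.255)
  180.0.0.0/11 (180.0.0.0 - 180.31.255.255)
  180.24.0.0/13 (180.24.0.0 - 180.31.255.255)
Most specific is 180.24.0.0/13.

180.24.0.0/13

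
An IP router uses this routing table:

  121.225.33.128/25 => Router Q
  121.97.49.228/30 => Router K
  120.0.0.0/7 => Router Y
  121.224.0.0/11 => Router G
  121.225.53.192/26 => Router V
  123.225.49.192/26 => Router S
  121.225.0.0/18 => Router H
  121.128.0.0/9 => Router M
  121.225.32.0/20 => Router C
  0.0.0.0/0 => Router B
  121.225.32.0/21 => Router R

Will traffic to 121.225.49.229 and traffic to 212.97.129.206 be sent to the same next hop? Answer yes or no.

121.225.49.229: longest match 121.225.0.0/18 -> Router H
212.97.129.206: longest match 0.0.0.0/0 -> Router B

no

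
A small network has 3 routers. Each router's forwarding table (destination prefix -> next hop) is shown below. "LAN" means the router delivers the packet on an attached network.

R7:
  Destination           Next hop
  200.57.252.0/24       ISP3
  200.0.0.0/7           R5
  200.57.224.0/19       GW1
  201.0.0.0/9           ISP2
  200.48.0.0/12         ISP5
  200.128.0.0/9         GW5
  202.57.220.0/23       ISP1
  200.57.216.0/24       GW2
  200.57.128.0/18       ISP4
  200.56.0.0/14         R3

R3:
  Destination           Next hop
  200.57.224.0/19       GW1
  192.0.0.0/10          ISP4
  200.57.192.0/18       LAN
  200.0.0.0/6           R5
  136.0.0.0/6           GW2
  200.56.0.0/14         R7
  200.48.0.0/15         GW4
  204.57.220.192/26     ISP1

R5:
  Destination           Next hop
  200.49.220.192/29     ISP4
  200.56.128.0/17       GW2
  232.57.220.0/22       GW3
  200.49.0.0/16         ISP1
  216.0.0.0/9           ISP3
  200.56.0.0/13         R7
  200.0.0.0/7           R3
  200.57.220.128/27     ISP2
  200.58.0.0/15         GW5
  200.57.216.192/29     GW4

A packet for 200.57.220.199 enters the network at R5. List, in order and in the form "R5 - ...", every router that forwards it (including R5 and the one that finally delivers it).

R5 - R7 - R3

At R5: longest match for 200.57.220.199 is 200.56.0.0/13 -> R7
At R7: longest match for 200.57.220.199 is 200.56.0.0/14 -> R3
At R3: longest match for 200.57.220.199 is 200.57.192.0/18 -> LAN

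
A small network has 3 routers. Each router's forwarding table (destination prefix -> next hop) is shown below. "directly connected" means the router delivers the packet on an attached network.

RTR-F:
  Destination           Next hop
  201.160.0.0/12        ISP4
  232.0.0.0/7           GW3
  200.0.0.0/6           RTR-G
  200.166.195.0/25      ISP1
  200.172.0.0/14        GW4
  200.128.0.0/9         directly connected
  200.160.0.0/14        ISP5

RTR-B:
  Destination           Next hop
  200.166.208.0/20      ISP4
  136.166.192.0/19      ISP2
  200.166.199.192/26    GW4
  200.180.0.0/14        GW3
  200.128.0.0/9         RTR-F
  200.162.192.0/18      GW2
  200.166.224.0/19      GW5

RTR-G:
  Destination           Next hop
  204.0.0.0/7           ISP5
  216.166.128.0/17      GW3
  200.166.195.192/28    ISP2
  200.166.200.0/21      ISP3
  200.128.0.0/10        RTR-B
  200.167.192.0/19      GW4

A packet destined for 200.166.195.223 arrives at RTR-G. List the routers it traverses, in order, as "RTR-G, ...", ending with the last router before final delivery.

At RTR-G: longest match for 200.166.195.223 is 200.128.0.0/10 -> RTR-B
At RTR-B: longest match for 200.166.195.223 is 200.128.0.0/9 -> RTR-F
At RTR-F: longest match for 200.166.195.223 is 200.128.0.0/9 -> directly connected

RTR-G, RTR-B, RTR-F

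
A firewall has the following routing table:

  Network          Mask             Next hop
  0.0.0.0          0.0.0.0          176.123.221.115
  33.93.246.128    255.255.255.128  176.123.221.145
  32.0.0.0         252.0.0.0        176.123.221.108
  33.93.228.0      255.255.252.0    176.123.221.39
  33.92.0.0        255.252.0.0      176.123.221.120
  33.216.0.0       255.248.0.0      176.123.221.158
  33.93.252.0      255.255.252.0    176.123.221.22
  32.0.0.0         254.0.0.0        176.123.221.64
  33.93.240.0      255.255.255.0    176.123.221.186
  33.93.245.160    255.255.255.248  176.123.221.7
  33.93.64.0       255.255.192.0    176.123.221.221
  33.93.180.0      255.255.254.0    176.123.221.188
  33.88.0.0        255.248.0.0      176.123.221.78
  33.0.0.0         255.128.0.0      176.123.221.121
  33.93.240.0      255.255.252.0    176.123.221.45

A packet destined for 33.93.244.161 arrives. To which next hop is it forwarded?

Routes whose prefix contains 33.93.244.161:
  0.0.0.0/0 (default, matches everything) -> 176.123.221.115
  32.0.0.0/6 (32.0.0.0 - 35.255.255.255) -> 176.123.221.108
  32.0.0.0/7 (32.0.0.0 - 33.255.255.255) -> 176.123.221.64
  33.0.0.0/9 (33.0.0.0 - 33.127.255.255) -> 176.123.221.121
  33.88.0.0/13 (33.88.0.0 - 33.95.255.255) -> 176.123.221.78
  33.92.0.0/14 (33.92.0.0 - 33.95.255.255) -> 176.123.221.120
More-specific entries that do NOT match:
  33.93.245.160/29 (33.93.245.160 - 33.93.245.167) does not contain 33.93.244.161
  33.93.246.128/25 (33.93.246.128 - 33.93.246.255) does not contain 33.93.244.161
  33.93.240.0/24 (33.93.240.0 - 33.93.240.255) does not contain 33.93.244.161
  33.93.180.0/23 (33.93.180.0 - 33.93.181.255) does not contain 33.93.244.161
  33.93.228.0/22 (33.93.228.0 - 33.93.231.255) does not contain 33.93.244.161
  33.93.252.0/22 (33.93.252.0 - 33.93.255.255) does not contain 33.93.244.161
  33.93.240.0/22 (33.93.240.0 - 33.93.243.255) does not contain 33.93.244.161
  33.93.64.0/18 (33.93.64.0 - 33.93.127.255) does not contain 33.93.244.161
Longest matching prefix is /14 -> next hop 176.123.221.120.

176.123.221.120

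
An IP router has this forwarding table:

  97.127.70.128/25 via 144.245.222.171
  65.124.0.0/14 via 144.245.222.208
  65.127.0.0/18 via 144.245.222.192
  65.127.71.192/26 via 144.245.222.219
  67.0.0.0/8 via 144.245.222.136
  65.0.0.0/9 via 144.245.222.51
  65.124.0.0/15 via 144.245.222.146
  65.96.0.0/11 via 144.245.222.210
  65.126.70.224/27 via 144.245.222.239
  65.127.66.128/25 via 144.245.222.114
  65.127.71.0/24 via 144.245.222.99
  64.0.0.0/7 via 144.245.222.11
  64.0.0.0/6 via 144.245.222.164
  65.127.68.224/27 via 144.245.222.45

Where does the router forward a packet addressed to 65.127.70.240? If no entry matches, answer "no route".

Routes whose prefix contains 65.127.70.240:
  64.0.0.0/6 (64.0.0.0 - 67.255.255.255) -> 144.245.222.164
  64.0.0.0/7 (64.0.0.0 - 65.255.255.255) -> 144.245.222.11
  65.0.0.0/9 (65.0.0.0 - 65.127.255.255) -> 144.245.222.51
  65.96.0.0/11 (65.96.0.0 - 65.127.255.255) -> 144.245.222.210
  65.124.0.0/14 (65.124.0.0 - 65.127.255.255) -> 144.245.222.208
More-specific entries that do NOT match:
  65.126.70.224/27 (65.126.70.224 - 65.126.70.255) does not contain 65.127.70.240
  65.127.68.224/27 (65.127.68.224 - 65.127.68.255) does not contain 65.127.70.240
  65.127.71.192/26 (65.127.71.192 - 65.127.71.255) does not contain 65.127.70.240
  97.127.70.128/25 (97.127.70.128 - 97.127.70.255) does not contain 65.127.70.240
  65.127.66.128/25 (65.127.66.128 - 65.127.66.255) does not contain 65.127.70.240
  65.127.71.0/24 (65.127.71.0 - 65.127.71.255) does not contain 65.127.70.240
  65.127.0.0/18 (65.127.0.0 - 65.127.63.255) does not contain 65.127.70.240
  65.124.0.0/15 (65.124.0.0 - 65.125.255.255) does not contain 65.127.70.240
Longest matching prefix is /14 -> next hop 144.245.222.208.

144.245.222.208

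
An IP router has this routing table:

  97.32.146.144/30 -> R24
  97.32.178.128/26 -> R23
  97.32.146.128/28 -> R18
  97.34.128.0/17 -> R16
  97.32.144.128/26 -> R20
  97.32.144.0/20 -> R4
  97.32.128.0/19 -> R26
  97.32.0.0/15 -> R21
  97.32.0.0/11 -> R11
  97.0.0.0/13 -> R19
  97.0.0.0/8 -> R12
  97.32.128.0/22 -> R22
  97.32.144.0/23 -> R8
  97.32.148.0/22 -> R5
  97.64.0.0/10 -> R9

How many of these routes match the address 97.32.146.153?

Prefixes containing 97.32.146.153:
  97.0.0.0/8 (97.0.0.0 - 97.255.255.255)
  97.32.0.0/11 (97.32.0.0 - 97.63.255.255)
  97.32.0.0/15 (97.32.0.0 - 97.33.255.255)
  97.32.128.0/19 (97.32.128.0 - 97.32.159.255)
  97.32.144.0/20 (97.32.144.0 - 97.32.159.255)
Total matching entries: 5.

5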